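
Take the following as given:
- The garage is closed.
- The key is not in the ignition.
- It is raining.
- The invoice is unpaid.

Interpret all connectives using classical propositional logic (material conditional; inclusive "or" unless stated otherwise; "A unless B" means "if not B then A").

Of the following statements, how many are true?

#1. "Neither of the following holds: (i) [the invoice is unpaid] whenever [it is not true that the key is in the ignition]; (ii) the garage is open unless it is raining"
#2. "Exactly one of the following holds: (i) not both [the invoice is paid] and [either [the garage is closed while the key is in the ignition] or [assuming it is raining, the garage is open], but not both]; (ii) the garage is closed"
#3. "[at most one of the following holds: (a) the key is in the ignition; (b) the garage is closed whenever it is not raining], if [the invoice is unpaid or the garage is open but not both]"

Let Q = "the key is in the ignition" (False), G = "the invoice is paid" (False), H = "the garage is closed" (True), W = "it is raining" (True).

#1: In symbols: (not Q -> not G) nor (not H or W)

not Q = not False = True
not G = not False = True
not Q -> not G = True -> True = True
not H = not True = False
not H or W = False or True = True
(not Q -> not G) nor (not H or W) = True nor True = False
Thus #1 is false.

#2: In symbols: (G nand ((H and Q) xor (W -> not H))) xor H

H and Q = True and False = False
not H = not True = False
W -> not H = True -> False = False
(H and Q) xor (W -> not H) = False xor False = False
G nand ((H and Q) xor (W -> not H)) = False nand False = True
(G nand ((H and Q) xor (W -> not H))) xor H = True xor True = False
Thus #2 is false.

#3: In symbols: (not G xor not H) -> (Q nand (not W -> H))

not G = not False = True
not H = not True = False
not G xor not H = True xor False = True
not W = not True = False
not W -> H = False -> True = True
Q nand (not W -> H) = False nand True = True
(not G xor not H) -> (Q nand (not W -> H)) = True -> True = True
Hence #3 is true.

1 of the 3 statements is true (#3).

1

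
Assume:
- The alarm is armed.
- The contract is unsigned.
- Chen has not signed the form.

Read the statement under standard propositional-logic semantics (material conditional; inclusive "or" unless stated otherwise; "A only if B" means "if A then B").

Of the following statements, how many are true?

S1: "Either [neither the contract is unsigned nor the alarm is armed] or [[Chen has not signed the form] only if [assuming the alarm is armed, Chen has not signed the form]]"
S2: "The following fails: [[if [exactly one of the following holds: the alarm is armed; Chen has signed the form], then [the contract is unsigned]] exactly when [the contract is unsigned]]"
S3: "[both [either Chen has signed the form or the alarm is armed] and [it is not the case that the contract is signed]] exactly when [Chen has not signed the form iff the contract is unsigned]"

2

Let Q = "the contract is signed" (False), U = "the alarm is armed" (True), K = "Chen has signed the form" (False).

S1: This is (not Q nor U) or (not K -> (U -> not K)).

not Q = not False = True
not Q nor U = True nor True = False
not K = not False = True
not K = not False = True
U -> not K = True -> True = True
not K -> (U -> not K) = True -> True = True
(not Q nor U) or (not K -> (U -> not K)) = False or True = True
So S1 is true.

S2: Formalization: not (((U xor K) -> not Q) iff not Q)

U xor K = True xor False = True
not Q = not False = True
(U xor K) -> not Q = True -> True = True
not Q = not False = True
((U xor K) -> not Q) iff not Q = True iff True = True
not (((U xor K) -> not Q) iff not Q) = not True = False
So S2 is false.

S3: In symbols: ((K or U) and not Q) iff (not K iff not Q)

K or U = False or True = True
not Q = not False = True
(K or U) and not Q = True and True = True
not K = not False = True
not Q = not False = True
not K iff not Q = True iff True = True
((K or U) and not Q) iff (not K iff not Q) = True iff True = True
Thus S3 is true.

Count: 2.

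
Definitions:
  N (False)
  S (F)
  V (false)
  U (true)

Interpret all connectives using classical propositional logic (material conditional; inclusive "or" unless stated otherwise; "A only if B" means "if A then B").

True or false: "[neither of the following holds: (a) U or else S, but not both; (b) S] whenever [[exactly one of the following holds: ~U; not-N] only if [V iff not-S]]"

Formalization: ((¬U ⊕ ¬N) → (V ↔ ¬S)) → ((U ⊕ S) ↓ S)

¬U = ¬T = F
¬N = ¬F = T
¬U ⊕ ¬N = F ⊕ T = T
¬S = ¬F = T
V ↔ ¬S = F ↔ T = F
(¬U ⊕ ¬N) → (V ↔ ¬S) = T → F = F
U ⊕ S = T ⊕ F = T
(U ⊕ S) ↓ S = T ↓ F = F
((¬U ⊕ ¬N) → (V ↔ ¬S)) → ((U ⊕ S) ↓ S) = F → F = T

The statement is true.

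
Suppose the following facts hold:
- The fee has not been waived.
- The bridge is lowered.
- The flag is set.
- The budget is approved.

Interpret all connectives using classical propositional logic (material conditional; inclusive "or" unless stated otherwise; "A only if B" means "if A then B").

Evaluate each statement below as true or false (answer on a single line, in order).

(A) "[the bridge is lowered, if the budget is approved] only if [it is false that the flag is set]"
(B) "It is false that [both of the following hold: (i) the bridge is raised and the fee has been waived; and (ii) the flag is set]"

Let S = "the budget is approved" (True), Q = "the bridge is raised" (False), R = "the flag is set" (True), P = "the fee has been waived" (False).

(A): Formalization: (S -> not Q) -> not R

not Q = not False = True
S -> not Q = True -> True = True
not R = not True = False
(S -> not Q) -> not R = True -> False = False
So (A) is false.

(B): Parsed as not ((Q and P) and R)

Q and P = False and False = False
(Q and P) and R = False and True = False
not ((Q and P) and R) = not False = True
Thus (B) is true.

(A) False; (B) True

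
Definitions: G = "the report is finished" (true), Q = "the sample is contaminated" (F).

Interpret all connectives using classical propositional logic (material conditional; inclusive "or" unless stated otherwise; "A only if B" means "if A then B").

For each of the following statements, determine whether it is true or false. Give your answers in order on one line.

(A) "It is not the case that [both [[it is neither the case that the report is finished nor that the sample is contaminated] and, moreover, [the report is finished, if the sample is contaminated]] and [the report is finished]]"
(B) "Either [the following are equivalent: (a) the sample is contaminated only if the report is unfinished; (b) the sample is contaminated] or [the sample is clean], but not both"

(A): In symbols: not (((G nor Q) and (Q -> G)) and G)

G nor Q = True nor False = False
Q -> G = False -> True = True
(G nor Q) and (Q -> G) = False and True = False
((G nor Q) and (Q -> G)) and G = False and True = False
not (((G nor Q) and (Q -> G)) and G) = not False = True
So (A) is true.

(B): In symbols: ((Q -> not G) iff Q) xor not Q

not G = not True = False
Q -> not G = False -> False = True
(Q -> not G) iff Q = True iff False = False
not Q = not False = True
((Q -> not G) iff Q) xor not Q = False xor True = True
So (B) is true.

(A) true; (B) true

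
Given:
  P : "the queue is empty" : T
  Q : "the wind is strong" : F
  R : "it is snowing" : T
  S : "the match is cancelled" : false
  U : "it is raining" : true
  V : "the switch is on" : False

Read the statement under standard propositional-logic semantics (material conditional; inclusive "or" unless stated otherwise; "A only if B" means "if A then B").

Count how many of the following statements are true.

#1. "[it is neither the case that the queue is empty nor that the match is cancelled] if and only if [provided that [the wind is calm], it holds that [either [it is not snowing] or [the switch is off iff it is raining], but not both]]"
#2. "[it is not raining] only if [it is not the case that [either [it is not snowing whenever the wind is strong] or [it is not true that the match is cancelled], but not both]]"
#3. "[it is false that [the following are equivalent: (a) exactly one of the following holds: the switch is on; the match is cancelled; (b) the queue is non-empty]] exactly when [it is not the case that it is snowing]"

#1: This is (P nor S) iff (not Q -> (not R xor (not V iff U))).

P nor S = True nor False = False
not Q = not False = True
not R = not True = False
not V = not False = True
not V iff U = True iff True = True
not R xor (not V iff U) = False xor True = True
not Q -> (not R xor (not V iff U)) = True -> True = True
(P nor S) iff (not Q -> (not R xor (not V iff U))) = False iff True = False
Hence #1 is false.

#2: This is not U -> not ((Q -> not R) xor not S).

not U = not True = False
not R = not True = False
Q -> not R = False -> False = True
not S = not False = True
(Q -> not R) xor not S = True xor True = False
not ((Q -> not R) xor not S) = not False = True
not U -> not ((Q -> not R) xor not S) = False -> True = True
So #2 is true.

#3: Formalization: not ((V xor S) iff not P) iff not R

V xor S = False xor False = False
not P = not True = False
(V xor S) iff not P = False iff False = True
not ((V xor S) iff not P) = not True = False
not R = not True = False
not ((V xor S) iff not P) iff not R = False iff False = True
Thus #3 is true.

Count: 2.

2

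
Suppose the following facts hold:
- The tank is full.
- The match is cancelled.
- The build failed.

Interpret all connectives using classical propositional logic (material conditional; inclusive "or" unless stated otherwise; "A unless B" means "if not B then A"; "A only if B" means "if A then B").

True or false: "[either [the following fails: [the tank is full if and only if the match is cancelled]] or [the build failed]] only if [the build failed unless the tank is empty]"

True

Let P = "the tank is full" (T), Q = "the match is cancelled" (T), R = "the build passed" (F).
Parsed as (¬(P ↔ Q) ∨ ¬R) → (¬R ∨ ¬P)

P ↔ Q = T ↔ T = T
¬(P ↔ Q) = ¬T = F
¬R = ¬F = T
¬(P ↔ Q) ∨ ¬R = F ∨ T = T
¬R = ¬F = T
¬P = ¬T = F
¬R ∨ ¬P = T ∨ F = T
(¬(P ↔ Q) ∨ ¬R) → (¬R ∨ ¬P) = T → T = T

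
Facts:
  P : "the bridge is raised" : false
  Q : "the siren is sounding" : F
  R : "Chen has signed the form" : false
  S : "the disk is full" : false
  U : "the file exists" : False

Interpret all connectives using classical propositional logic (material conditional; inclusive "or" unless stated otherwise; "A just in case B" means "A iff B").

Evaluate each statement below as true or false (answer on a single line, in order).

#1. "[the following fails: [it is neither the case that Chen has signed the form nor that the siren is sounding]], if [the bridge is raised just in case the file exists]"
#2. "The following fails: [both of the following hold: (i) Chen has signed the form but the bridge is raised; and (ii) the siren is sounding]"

#1: Parsed as (P iff U) -> not (R nor Q)

P iff U = False iff False = True
R nor Q = False nor False = True
not (R nor Q) = not True = False
(P iff U) -> not (R nor Q) = True -> False = False
Hence #1 is false.

#2: In symbols: not ((R and P) and Q)

R and P = False and False = False
(R and P) and Q = False and False = False
not ((R and P) and Q) = not False = True
Thus #2 is true.

#1 F; #2 T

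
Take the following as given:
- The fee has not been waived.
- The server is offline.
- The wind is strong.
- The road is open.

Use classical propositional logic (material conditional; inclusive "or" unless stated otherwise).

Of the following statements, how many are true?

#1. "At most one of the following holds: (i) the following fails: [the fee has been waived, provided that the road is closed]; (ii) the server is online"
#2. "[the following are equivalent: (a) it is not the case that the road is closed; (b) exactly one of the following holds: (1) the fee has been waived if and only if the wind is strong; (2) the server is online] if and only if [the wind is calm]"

2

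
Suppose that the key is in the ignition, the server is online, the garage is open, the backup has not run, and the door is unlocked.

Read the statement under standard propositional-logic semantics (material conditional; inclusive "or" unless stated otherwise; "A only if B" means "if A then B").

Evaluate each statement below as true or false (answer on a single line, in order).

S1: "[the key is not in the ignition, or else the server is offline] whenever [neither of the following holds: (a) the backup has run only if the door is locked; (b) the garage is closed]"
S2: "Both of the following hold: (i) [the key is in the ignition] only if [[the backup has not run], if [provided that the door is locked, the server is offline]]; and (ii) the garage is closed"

Let S = "the backup has run" (False), U = "the door is locked" (False), R = "the garage is closed" (False), P = "the key is in the ignition" (True), Q = "the server is online" (True).

S1: This is ((S -> U) nor R) -> (not P or not Q).

S -> U = False -> False = True
(S -> U) nor R = True nor False = False
not P = not True = False
not Q = not True = False
not P or not Q = False or False = False
((S -> U) nor R) -> (not P or not Q) = False -> False = True
Hence S1 is true.

S2: Formalization: (P -> ((U -> not Q) -> not S)) and R

not Q = not True = False
U -> not Q = False -> False = True
not S = not False = True
(U -> not Q) -> not S = True -> True = True
P -> ((U -> not Q) -> not S) = True -> True = True
(P -> ((U -> not Q) -> not S)) and R = True and False = False
Hence S2 is false.

S1 T; S2 F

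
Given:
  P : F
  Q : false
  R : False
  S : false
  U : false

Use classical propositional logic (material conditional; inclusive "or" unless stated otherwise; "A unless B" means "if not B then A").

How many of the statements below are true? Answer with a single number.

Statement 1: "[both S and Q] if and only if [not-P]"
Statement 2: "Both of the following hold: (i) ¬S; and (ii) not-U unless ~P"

Statement 1: In symbols: (S & Q) <-> ~P

S & Q = F & F = F
~P = ~F = T
(S & Q) <-> ~P = F <-> T = F
Thus Statement 1 is false.

Statement 2: This is ~S & (~U | ~P).

~S = ~F = T
~U = ~F = T
~P = ~F = T
~U | ~P = T | T = T
~S & (~U | ~P) = T & T = T
Thus Statement 2 is true.

1 of the 2 statements is true (Statement 2).

1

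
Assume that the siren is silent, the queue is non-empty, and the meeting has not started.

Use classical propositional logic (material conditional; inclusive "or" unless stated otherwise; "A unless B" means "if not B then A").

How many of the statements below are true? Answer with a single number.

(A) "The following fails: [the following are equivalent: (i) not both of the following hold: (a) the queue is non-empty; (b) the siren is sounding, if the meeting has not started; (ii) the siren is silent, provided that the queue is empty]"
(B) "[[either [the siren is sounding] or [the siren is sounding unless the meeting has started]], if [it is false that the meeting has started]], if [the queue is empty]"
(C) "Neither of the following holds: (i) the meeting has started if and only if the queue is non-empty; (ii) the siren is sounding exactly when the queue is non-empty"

2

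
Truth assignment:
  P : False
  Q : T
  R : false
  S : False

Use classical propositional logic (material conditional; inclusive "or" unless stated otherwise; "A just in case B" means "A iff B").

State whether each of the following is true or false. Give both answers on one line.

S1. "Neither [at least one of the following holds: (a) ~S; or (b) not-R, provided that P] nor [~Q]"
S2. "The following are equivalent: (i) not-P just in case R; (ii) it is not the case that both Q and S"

S1 false; S2 false

S1: This is (¬S ∨ (P → ¬R)) ↓ ¬Q.

¬S = ¬F = T
¬R = ¬F = T
P → ¬R = F → T = T
¬S ∨ (P → ¬R) = T ∨ T = T
¬Q = ¬T = F
(¬S ∨ (P → ¬R)) ↓ ¬Q = T ↓ F = F
Hence S1 is false.

S2: This is (¬P ↔ R) ↔ (Q ↑ S).

¬P = ¬F = T
¬P ↔ R = T ↔ F = F
Q ↑ S = T ↑ F = T
(¬P ↔ R) ↔ (Q ↑ S) = F ↔ T = F
So S2 is false.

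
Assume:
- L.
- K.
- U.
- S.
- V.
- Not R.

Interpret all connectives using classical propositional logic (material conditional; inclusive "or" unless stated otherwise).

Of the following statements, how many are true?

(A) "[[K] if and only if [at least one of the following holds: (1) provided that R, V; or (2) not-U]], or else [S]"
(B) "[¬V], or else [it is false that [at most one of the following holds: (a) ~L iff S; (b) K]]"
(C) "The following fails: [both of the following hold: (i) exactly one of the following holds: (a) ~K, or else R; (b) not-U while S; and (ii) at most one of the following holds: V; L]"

2

(A): Formalization: (K iff ((R -> V) or not U)) or S

R -> V = False -> True = True
not U = not True = False
(R -> V) or not U = True or False = True
K iff ((R -> V) or not U) = True iff True = True
(K iff ((R -> V) or not U)) or S = True or True = True
So (A) is true.

(B): Formalization: not V or not ((not L iff S) nand K)

not V = not True = False
not L = not True = False
not L iff S = False iff True = False
(not L iff S) nand K = False nand True = True
not ((not L iff S) nand K) = not True = False
not V or not ((not L iff S) nand K) = False or False = False
So (B) is false.

(C): In symbols: not (((not K or R) xor (not U and S)) and (V nand L))

not K = not True = False
not K or R = False or False = False
not U = not True = False
not U and S = False and True = False
(not K or R) xor (not U and S) = False xor False = False
V nand L = True nand True = False
((not K or R) xor (not U and S)) and (V nand L) = False and False = False
not (((not K or R) xor (not U and S)) and (V nand L)) = not False = True
Thus (C) is true.

2 of the 3 statements are true ((A), (C)).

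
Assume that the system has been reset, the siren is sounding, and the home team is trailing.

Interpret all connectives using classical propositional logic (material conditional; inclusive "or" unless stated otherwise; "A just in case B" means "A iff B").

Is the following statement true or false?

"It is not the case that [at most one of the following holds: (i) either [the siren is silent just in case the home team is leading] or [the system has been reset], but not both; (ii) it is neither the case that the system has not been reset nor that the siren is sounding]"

The statement is false.

Let U = "the siren is sounding" (T), Q = "the home team is leading" (F), L = "the system has been reset" (T).
This is ~(((~U <-> Q) xor L) nand (~L nor U)).

~U = ~T = F
~U <-> Q = F <-> F = T
(~U <-> Q) xor L = T xor T = F
~L = ~T = F
~L nor U = F nor T = F
((~U <-> Q) xor L) nand (~L nor U) = F nand F = T
~(((~U <-> Q) xor L) nand (~L nor U)) = ~T = F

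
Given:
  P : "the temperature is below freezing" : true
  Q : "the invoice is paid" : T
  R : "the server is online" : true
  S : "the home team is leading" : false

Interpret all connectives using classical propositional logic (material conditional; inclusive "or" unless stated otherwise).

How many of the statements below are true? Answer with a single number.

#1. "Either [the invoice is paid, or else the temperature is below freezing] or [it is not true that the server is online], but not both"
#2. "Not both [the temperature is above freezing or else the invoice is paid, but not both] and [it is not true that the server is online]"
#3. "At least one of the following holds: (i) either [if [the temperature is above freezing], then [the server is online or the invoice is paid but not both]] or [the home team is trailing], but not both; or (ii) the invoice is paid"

3

#1: Formalization: (Q | P) xor ~R

Q | P = T | T = T
~R = ~T = F
(Q | P) xor ~R = T xor F = T
So #1 is true.

#2: Formalization: (~P xor Q) nand ~R

~P = ~T = F
~P xor Q = F xor T = T
~R = ~T = F
(~P xor Q) nand ~R = T nand F = T
Thus #2 is true.

#3: Parsed as ((~P -> (R xor Q)) xor ~S) | Q

~P = ~T = F
R xor Q = T xor T = F
~P -> (R xor Q) = F -> F = T
~S = ~F = T
(~P -> (R xor Q)) xor ~S = T xor T = F
((~P -> (R xor Q)) xor ~S) | Q = F | T = T
Thus #3 is true.

Count: 3.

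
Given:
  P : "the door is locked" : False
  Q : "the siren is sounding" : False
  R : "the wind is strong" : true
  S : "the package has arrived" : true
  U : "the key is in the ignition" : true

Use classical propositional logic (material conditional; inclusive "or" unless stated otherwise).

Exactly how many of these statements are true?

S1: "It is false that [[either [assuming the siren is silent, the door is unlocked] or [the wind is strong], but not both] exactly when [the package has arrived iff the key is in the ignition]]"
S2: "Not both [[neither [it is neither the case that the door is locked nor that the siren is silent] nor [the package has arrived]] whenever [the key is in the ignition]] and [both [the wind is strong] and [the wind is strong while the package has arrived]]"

S1: This is not (((not Q -> not P) xor R) iff (S iff U)).

not Q = not False = True
not P = not False = True
not Q -> not P = True -> True = True
(not Q -> not P) xor R = True xor True = False
S iff U = True iff True = True
((not Q -> not P) xor R) iff (S iff U) = False iff True = False
not (((not Q -> not P) xor R) iff (S iff U)) = not False = True
Thus S1 is true.

S2: In symbols: (U -> ((P nor not Q) nor S)) nand (R and (R and S))

not Q = not False = True
P nor not Q = False nor True = False
(P nor not Q) nor S = False nor True = False
U -> ((P nor not Q) nor S) = True -> False = False
R and S = True and True = True
R and (R and S) = True and True = True
(U -> ((P nor not Q) nor S)) nand (R and (R and S)) = False nand True = True
Thus S2 is true.

Count: 2.

2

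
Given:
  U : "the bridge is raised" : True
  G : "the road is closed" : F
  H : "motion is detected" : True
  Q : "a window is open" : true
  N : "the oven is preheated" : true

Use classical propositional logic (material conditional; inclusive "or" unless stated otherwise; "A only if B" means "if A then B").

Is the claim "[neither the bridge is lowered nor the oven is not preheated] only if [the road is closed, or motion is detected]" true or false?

Parsed as (not U nor not N) -> (G or H)

not U = not True = False
not N = not True = False
not U nor not N = False nor False = True
G or H = False or True = True
(not U nor not N) -> (G or H) = True -> True = True

true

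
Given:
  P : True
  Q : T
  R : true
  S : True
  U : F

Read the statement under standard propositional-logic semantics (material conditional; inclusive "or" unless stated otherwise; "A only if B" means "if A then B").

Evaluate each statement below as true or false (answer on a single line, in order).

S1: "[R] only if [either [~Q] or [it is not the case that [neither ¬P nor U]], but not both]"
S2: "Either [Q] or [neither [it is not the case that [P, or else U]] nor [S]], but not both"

S1 False; S2 True

S1: In symbols: R -> (~Q xor ~(~P nor U))

~Q = ~T = F
~P = ~T = F
~P nor U = F nor F = T
~(~P nor U) = ~T = F
~Q xor ~(~P nor U) = F xor F = F
R -> (~Q xor ~(~P nor U)) = T -> F = F
So S1 is false.

S2: Formalization: Q xor (~(P | U) nor S)

P | U = T | F = T
~(P | U) = ~T = F
~(P | U) nor S = F nor T = F
Q xor (~(P | U) nor S) = T xor F = T
Hence S2 is true.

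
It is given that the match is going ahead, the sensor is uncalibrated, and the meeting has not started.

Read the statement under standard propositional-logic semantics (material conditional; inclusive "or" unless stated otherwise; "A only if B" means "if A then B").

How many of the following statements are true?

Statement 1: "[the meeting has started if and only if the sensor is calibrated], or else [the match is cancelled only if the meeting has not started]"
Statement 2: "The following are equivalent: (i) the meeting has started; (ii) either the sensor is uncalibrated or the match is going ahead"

1

Let G = "the meeting has started" (False), U = "the sensor is calibrated" (False), S = "the match is cancelled" (False).

Statement 1: Formalization: (G iff U) or (S -> not G)

G iff U = False iff False = True
not G = not False = True
S -> not G = False -> True = True
(G iff U) or (S -> not G) = True or True = True
Thus Statement 1 is true.

Statement 2: Parsed as G iff (not U or not S)

not U = not False = True
not S = not False = True
not U or not S = True or True = True
G iff (not U or not S) = False iff True = False
Thus Statement 2 is false.

1 of the 2 statements is true.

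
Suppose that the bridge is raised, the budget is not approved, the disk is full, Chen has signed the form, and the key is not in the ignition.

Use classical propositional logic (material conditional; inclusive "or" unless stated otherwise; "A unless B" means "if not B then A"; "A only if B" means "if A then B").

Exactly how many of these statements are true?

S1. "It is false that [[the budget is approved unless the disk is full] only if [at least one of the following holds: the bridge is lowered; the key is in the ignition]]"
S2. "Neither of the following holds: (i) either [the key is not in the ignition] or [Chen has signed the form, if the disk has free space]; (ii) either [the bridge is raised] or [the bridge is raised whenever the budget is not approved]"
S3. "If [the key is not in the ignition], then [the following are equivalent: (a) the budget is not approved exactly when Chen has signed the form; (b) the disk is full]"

Let Q = "the budget is approved" (F), R = "the disk is full" (T), P = "the bridge is raised" (T), U = "the key is in the ignition" (F), S = "Chen has signed the form" (T).

S1: This is ~((Q | R) -> (~P | U)).

Q | R = F | T = T
~P = ~T = F
~P | U = F | F = F
(Q | R) -> (~P | U) = T -> F = F
~((Q | R) -> (~P | U)) = ~F = T
So S1 is true.

S2: This is (~U | (~R -> S)) nor (P | (~Q -> P)).

~U = ~F = T
~R = ~T = F
~R -> S = F -> T = T
~U | (~R -> S) = T | T = T
~Q = ~F = T
~Q -> P = T -> T = T
P | (~Q -> P) = T | T = T
(~U | (~R -> S)) nor (P | (~Q -> P)) = T nor T = F
Hence S2 is false.

S3: In symbols: ~U -> ((~Q <-> S) <-> R)

~U = ~F = T
~Q = ~F = T
~Q <-> S = T <-> T = T
(~Q <-> S) <-> R = T <-> T = T
~U -> ((~Q <-> S) <-> R) = T -> T = T
Thus S3 is true.

2 of the 3 statements are true (S1, S3).

2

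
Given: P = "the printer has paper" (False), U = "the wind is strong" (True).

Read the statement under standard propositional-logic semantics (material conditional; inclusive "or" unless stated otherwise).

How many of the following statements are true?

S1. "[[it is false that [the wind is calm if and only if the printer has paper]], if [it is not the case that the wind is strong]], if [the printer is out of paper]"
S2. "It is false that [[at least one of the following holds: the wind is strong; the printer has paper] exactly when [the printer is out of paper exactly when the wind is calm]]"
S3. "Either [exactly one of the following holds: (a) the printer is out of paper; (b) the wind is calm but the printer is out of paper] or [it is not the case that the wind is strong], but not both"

S1: Parsed as ~P -> (~U -> ~(~U <-> P))

~P = ~F = T
~U = ~T = F
~U = ~T = F
~U <-> P = F <-> F = T
~(~U <-> P) = ~T = F
~U -> ~(~U <-> P) = F -> F = T
~P -> (~U -> ~(~U <-> P)) = T -> T = T
Thus S1 is true.

S2: Formalization: ~((U | P) <-> (~P <-> ~U))

U | P = T | F = T
~P = ~F = T
~U = ~T = F
~P <-> ~U = T <-> F = F
(U | P) <-> (~P <-> ~U) = T <-> F = F
~((U | P) <-> (~P <-> ~U)) = ~F = T
So S2 is true.

S3: In symbols: (~P xor (~U & ~P)) xor ~U

~P = ~F = T
~U = ~T = F
~P = ~F = T
~U & ~P = F & T = F
~P xor (~U & ~P) = T xor F = T
~U = ~T = F
(~P xor (~U & ~P)) xor ~U = T xor F = T
Thus S3 is true.

3 of the 3 statements are true.

3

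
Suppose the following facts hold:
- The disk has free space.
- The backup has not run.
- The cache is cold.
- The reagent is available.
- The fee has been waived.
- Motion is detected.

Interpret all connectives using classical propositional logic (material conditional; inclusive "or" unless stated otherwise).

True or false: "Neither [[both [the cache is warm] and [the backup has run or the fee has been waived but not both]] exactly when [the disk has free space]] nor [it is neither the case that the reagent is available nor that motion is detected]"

True.

Let R = "the cache is warm" (F), Q = "the backup has run" (F), U = "the fee has been waived" (T), P = "the disk is full" (F), S = "the reagent is available" (T), V = "motion is detected" (T).
Parsed as ((R ∧ (Q ⊕ U)) ↔ ¬P) ↓ (S ↓ V)

Q ⊕ U = F ⊕ T = T
R ∧ (Q ⊕ U) = F ∧ T = F
¬P = ¬F = T
(R ∧ (Q ⊕ U)) ↔ ¬P = F ↔ T = F
S ↓ V = T ↓ T = F
((R ∧ (Q ⊕ U)) ↔ ¬P) ↓ (S ↓ V) = F ↓ F = T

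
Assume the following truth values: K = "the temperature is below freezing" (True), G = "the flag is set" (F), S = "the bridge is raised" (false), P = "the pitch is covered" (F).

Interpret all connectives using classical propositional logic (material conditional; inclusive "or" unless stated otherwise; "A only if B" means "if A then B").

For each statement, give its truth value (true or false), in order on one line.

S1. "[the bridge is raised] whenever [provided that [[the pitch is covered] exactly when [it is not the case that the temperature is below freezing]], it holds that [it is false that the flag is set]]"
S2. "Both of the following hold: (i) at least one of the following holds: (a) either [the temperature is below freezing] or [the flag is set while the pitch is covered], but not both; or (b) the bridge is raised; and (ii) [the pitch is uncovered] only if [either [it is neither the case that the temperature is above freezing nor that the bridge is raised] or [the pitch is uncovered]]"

S1: Parsed as ((P <-> ~K) -> ~G) -> S

~K = ~T = F
P <-> ~K = F <-> F = T
~G = ~F = T
(P <-> ~K) -> ~G = T -> T = T
((P <-> ~K) -> ~G) -> S = T -> F = F
Hence S1 is false.

S2: This is ((K xor (G & P)) | S) & (~P -> ((~K nor S) | ~P)).

G & P = F & F = F
K xor (G & P) = T xor F = T
(K xor (G & P)) | S = T | F = T
~P = ~F = T
~K = ~T = F
~K nor S = F nor F = T
~P = ~F = T
(~K nor S) | ~P = T | T = T
~P -> ((~K nor S) | ~P) = T -> T = T
((K xor (G & P)) | S) & (~P -> ((~K nor S) | ~P)) = T & T = T
So S2 is true.

S1 False; S2 True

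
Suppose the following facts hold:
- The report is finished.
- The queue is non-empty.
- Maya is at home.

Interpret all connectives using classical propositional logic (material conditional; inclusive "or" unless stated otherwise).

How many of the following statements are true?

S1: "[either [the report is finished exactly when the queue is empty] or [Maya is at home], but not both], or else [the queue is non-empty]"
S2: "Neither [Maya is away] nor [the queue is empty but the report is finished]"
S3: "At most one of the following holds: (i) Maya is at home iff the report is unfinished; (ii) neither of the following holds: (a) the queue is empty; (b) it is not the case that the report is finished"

3

Let V = "the report is finished" (T), R = "the queue is empty" (F), K = "Maya is at home" (T).

S1: This is ((V <-> R) xor K) | ~R.

V <-> R = T <-> F = F
(V <-> R) xor K = F xor T = T
~R = ~F = T
((V <-> R) xor K) | ~R = T | T = T
So S1 is true.

S2: Formalization: ~K nor (R & V)

~K = ~T = F
R & V = F & T = F
~K nor (R & V) = F nor F = T
So S2 is true.

S3: In symbols: (K <-> ~V) nand (R nor ~V)

~V = ~T = F
K <-> ~V = T <-> F = F
~V = ~T = F
R nor ~V = F nor F = T
(K <-> ~V) nand (R nor ~V) = F nand T = T
Hence S3 is true.

3 of the 3 statements are true.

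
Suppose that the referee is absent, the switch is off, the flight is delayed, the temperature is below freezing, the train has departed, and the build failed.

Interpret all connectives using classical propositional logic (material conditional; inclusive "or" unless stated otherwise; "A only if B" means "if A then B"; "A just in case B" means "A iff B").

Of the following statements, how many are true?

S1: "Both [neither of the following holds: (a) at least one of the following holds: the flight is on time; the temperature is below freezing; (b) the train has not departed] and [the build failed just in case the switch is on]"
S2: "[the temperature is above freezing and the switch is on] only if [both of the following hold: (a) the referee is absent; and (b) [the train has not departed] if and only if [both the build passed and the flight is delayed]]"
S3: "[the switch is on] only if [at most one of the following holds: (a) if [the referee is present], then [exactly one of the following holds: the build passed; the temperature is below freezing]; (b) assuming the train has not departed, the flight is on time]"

Let R = "the flight is delayed" (True), S = "the temperature is below freezing" (True), U = "the train has departed" (True), V = "the build passed" (False), Q = "the switch is on" (False), P = "the referee is present" (False).

S1: Formalization: ((not R or S) nor not U) and (not V iff Q)

not R = not True = False
not R or S = False or True = True
not U = not True = False
(not R or S) nor not U = True nor False = False
not V = not False = True
not V iff Q = True iff False = False
((not R or S) nor not U) and (not V iff Q) = False and False = False
Thus S1 is false.

S2: In symbols: (not S and Q) -> (not P and (not U iff (V and R)))

not S = not True = False
not S and Q = False and False = False
not P = not False = True
not U = not True = False
V and R = False and True = False
not U iff (V and R) = False iff False = True
not P and (not U iff (V and R)) = True and True = True
(not S and Q) -> (not P and (not U iff (V and R))) = False -> True = True
So S2 is true.

S3: This is Q -> ((P -> (V xor S)) nand (not U -> not R)).

V xor S = False xor True = True
P -> (V xor S) = False -> True = True
not U = not True = False
not R = not True = False
not U -> not R = False -> False = True
(P -> (V xor S)) nand (not U -> not R) = True nand True = False
Q -> ((P -> (V xor S)) nand (not U -> not R)) = False -> False = True
Hence S3 is true.

True statements: 2 (S2, S3).

2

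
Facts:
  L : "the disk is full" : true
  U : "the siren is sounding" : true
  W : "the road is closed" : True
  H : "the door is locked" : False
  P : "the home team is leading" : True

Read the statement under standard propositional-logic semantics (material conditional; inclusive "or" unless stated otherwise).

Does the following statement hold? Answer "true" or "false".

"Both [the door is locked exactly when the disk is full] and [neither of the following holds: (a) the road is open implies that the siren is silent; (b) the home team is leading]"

The statement is false.

Formalization: (H iff L) and ((not W -> not U) nor P)

H iff L = False iff True = False
not W = not True = False
not U = not True = False
not W -> not U = False -> False = True
(not W -> not U) nor P = True nor True = False
(H iff L) and ((not W -> not U) nor P) = False and False = False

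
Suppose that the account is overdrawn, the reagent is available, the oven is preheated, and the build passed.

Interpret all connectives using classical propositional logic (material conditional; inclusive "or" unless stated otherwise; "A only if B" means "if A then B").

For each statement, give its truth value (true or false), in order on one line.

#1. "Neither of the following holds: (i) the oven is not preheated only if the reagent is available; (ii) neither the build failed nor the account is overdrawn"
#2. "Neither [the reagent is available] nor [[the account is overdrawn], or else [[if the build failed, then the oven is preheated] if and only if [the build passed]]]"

Let R = "the oven is preheated" (T), Q = "the reagent is available" (T), S = "the build passed" (T), P = "the account is overdrawn" (T).

#1: This is (~R -> Q) nor (~S nor P).

~R = ~T = F
~R -> Q = F -> T = T
~S = ~T = F
~S nor P = F nor T = F
(~R -> Q) nor (~S nor P) = T nor F = F
Thus #1 is false.

#2: In symbols: Q nor (P | ((~S -> R) <-> S))

~S = ~T = F
~S -> R = F -> T = T
(~S -> R) <-> S = T <-> T = T
P | ((~S -> R) <-> S) = T | T = T
Q nor (P | ((~S -> R) <-> S)) = T nor T = F
Hence #2 is false.

#1 F, #2 F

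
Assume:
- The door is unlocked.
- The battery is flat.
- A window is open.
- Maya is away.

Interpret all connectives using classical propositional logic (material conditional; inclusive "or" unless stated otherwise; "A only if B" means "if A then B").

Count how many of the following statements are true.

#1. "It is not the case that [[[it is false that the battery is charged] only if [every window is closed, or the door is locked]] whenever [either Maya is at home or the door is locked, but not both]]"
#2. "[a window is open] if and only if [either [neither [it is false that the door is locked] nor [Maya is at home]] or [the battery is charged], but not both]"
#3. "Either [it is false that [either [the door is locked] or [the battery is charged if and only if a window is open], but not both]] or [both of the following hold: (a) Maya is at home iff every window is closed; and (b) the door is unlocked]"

Let S = "Maya is at home" (F), P = "the door is locked" (F), Q = "the battery is charged" (F), R = "a window is open" (T).

#1: Formalization: ¬((S ⊕ P) → (¬Q → (¬R ∨ P)))

S ⊕ P = F ⊕ F = F
¬Q = ¬F = T
¬R = ¬T = F
¬R ∨ P = F ∨ F = F
¬Q → (¬R ∨ P) = T → F = F
(S ⊕ P) → (¬Q → (¬R ∨ P)) = F → F = T
¬((S ⊕ P) → (¬Q → (¬R ∨ P))) = ¬T = F
Thus #1 is false.

#2: Formalization: R ↔ ((¬P ↓ S) ⊕ Q)

¬P = ¬F = T
¬P ↓ S = T ↓ F = F
(¬P ↓ S) ⊕ Q = F ⊕ F = F
R ↔ ((¬P ↓ S) ⊕ Q) = T ↔ F = F
Hence #2 is false.

#3: In symbols: ¬(P ⊕ (Q ↔ R)) ∨ ((S ↔ ¬R) ∧ ¬P)

Q ↔ R = F ↔ T = F
P ⊕ (Q ↔ R) = F ⊕ F = F
¬(P ⊕ (Q ↔ R)) = ¬F = T
¬R = ¬T = F
S ↔ ¬R = F ↔ F = T
¬P = ¬F = T
(S ↔ ¬R) ∧ ¬P = T ∧ T = T
¬(P ⊕ (Q ↔ R)) ∨ ((S ↔ ¬R) ∧ ¬P) = T ∨ T = T
Thus #3 is true.

1 of the 3 statements is true (#3).

1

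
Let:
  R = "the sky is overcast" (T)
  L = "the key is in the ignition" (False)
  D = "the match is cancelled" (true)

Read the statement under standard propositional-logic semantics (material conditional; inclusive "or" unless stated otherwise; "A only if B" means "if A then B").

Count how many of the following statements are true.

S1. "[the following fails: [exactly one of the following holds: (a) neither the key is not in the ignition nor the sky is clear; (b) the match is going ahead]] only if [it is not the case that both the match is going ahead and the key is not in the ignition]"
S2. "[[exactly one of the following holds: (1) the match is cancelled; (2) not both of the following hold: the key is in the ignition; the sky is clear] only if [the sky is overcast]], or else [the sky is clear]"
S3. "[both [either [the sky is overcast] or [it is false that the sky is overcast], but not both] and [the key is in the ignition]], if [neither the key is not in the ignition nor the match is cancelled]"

S1: In symbols: ¬((¬L ↓ ¬R) ⊕ ¬D) → (¬D ↑ ¬L)

¬L = ¬F = T
¬R = ¬T = F
¬L ↓ ¬R = T ↓ F = F
¬D = ¬T = F
(¬L ↓ ¬R) ⊕ ¬D = F ⊕ F = F
¬((¬L ↓ ¬R) ⊕ ¬D) = ¬F = T
¬D = ¬T = F
¬L = ¬F = T
¬D ↑ ¬L = F ↑ T = T
¬((¬L ↓ ¬R) ⊕ ¬D) → (¬D ↑ ¬L) = T → T = T
So S1 is true.

S2: Parsed as ((D ⊕ (L ↑ ¬R)) → R) ∨ ¬R

¬R = ¬T = F
L ↑ ¬R = F ↑ F = T
D ⊕ (L ↑ ¬R) = T ⊕ T = F
(D ⊕ (L ↑ ¬R)) → R = F → T = T
¬R = ¬T = F
((D ⊕ (L ↑ ¬R)) → R) ∨ ¬R = T ∨ F = T
So S2 is true.

S3: Parsed as (¬L ↓ D) → ((R ⊕ ¬R) ∧ L)

¬L = ¬F = T
¬L ↓ D = T ↓ T = F
¬R = ¬T = F
R ⊕ ¬R = T ⊕ F = T
(R ⊕ ¬R) ∧ L = T ∧ F = F
(¬L ↓ D) → ((R ⊕ ¬R) ∧ L) = F → F = T
So S3 is true.

True statements: 3.

3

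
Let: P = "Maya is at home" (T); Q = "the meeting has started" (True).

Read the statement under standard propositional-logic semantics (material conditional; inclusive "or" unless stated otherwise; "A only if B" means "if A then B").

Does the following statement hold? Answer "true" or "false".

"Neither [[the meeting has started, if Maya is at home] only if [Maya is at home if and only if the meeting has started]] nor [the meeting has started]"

Values: P=True, Q=True.
In symbols: ((P -> Q) -> (P iff Q)) nor Q

P -> Q = True -> True = True
P iff Q = True iff True = True
(P -> Q) -> (P iff Q) = True -> True = True
((P -> Q) -> (P iff Q)) nor Q = True nor True = False

The statement is false.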